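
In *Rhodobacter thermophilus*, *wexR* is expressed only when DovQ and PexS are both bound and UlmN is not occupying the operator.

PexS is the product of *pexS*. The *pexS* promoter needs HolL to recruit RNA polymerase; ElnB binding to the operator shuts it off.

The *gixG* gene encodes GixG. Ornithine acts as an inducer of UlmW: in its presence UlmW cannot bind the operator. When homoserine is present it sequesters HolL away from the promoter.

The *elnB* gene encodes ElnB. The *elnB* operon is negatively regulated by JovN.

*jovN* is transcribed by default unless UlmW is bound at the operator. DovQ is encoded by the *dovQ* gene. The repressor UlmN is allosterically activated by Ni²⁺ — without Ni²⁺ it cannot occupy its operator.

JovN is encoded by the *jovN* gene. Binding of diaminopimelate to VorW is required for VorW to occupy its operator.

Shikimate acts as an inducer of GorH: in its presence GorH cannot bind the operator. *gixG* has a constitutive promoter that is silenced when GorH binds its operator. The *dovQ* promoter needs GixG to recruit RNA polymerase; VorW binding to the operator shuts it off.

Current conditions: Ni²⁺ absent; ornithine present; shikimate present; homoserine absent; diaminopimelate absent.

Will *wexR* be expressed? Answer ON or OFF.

ON

Shikimate is present, so GorH is inactive.
With no repressor bound, *gixG* is transcribed.
So GixG is produced and active.
Diaminopimelate is absent, so VorW is inactive.
No repressor is bound and GixG is active, so *dovQ* is transcribed.
So DovQ is produced and active.
Homoserine is absent, so HolL is active.
Ornithine is present, so UlmW is inactive.
With no repressor bound, *jovN* is transcribed.
So JovN is produced and active.
With repressor JovN bound, *elnB* is not transcribed.
So ElnB is not produced.
No repressor is bound and HolL is active, so *pexS* is transcribed.
So PexS is produced and active.
Ni²⁺ is absent, so UlmN is inactive.
No repressor is bound and DovQ and PexS are active, so *wexR* is transcribed.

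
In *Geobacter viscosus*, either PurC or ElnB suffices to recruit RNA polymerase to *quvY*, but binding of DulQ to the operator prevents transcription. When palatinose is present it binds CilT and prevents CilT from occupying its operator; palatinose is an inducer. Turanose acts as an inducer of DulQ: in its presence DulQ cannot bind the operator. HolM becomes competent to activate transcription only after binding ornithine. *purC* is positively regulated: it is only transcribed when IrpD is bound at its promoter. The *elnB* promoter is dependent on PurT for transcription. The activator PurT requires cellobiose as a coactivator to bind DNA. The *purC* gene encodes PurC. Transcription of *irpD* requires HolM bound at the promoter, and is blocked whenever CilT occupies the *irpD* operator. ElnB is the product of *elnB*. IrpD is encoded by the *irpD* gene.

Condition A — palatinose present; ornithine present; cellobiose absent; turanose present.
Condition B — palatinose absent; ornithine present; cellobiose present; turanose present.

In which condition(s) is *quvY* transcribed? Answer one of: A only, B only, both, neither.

both

Condition A:
Palatinose is present, so CilT is inactive.
Ornithine is present, so HolM is active.
No repressor is bound and HolM is active, so *irpD* is transcribed.
So IrpD is produced and active.
No repressor is bound and IrpD is active, so *purC* is transcribed.
So PurC is produced and active.
Cellobiose is absent, so PurT is inactive.
Required activator PurT is absent, so *elnB* is not transcribed.
So ElnB is not produced.
Turanose is present, so DulQ is inactive.
Activator PurC is present, so *quvY* is transcribed.
→ *quvY* is ON in A.
Condition B:
Palatinose is absent, so CilT is active.
Ornithine is present, so HolM is active.
With repressor CilT bound, *irpD* is not transcribed.
So IrpD is not produced.
Required activator IrpD is absent, so *purC* is not transcribed.
So PurC is not produced.
Cellobiose is present, so PurT is active.
No repressor is bound and PurT is active, so *elnB* is transcribed.
So ElnB is produced and active.
Turanose is present, so DulQ is inactive.
Activator ElnB is present, so *quvY* is transcribed.
→ *quvY* is ON in B.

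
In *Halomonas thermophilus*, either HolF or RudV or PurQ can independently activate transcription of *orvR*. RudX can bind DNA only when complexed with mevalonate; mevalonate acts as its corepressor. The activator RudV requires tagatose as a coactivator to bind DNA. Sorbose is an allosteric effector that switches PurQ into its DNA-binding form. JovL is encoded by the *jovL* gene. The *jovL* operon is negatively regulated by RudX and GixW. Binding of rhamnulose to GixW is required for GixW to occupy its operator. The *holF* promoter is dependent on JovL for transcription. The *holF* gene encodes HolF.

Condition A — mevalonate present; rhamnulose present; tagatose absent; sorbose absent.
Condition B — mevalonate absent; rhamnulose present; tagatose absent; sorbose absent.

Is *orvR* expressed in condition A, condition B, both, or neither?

Condition A:
Mevalonate is present, so RudX is active.
Rhamnulose is present, so GixW is active.
With repressor RudX bound, *jovL* is not transcribed.
So JovL is not produced.
Required activator JovL is absent, so *holF* is not transcribed.
So HolF is not produced.
Tagatose is absent, so RudV is inactive.
Sorbose is absent, so PurQ is inactive.
No activator is available at the *orvR* promoter, so *orvR* is not transcribed.
→ *orvR* is OFF in A.
Condition B:
Mevalonate is absent, so RudX is inactive.
Rhamnulose is present, so GixW is active.
With repressor GixW bound, *jovL* is not transcribed.
So JovL is not produced.
Required activator JovL is absent, so *holF* is not transcribed.
So HolF is not produced.
Tagatose is absent, so RudV is inactive.
Sorbose is absent, so PurQ is inactive.
No activator is available at the *orvR* promoter, so *orvR* is not transcribed.
→ *orvR* is OFF in B.

neither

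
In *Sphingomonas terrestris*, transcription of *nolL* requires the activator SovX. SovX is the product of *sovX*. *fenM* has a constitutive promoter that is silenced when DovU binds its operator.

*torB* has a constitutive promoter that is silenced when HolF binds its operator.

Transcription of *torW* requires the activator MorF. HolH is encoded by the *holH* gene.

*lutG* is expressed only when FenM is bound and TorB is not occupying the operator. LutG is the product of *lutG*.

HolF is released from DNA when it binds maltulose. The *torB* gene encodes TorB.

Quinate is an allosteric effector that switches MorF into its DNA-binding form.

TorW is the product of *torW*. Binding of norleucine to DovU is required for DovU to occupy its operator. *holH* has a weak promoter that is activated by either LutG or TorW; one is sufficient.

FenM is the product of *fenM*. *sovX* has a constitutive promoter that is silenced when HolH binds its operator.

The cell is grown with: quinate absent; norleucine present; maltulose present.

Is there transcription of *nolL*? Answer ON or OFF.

ON

Norleucine is present, so DovU is active.
With repressor DovU bound, *fenM* is not transcribed.
So FenM is not produced.
Maltulose is present, so HolF is inactive.
With no repressor bound, *torB* is transcribed.
So TorB is produced and active.
With repressor TorB bound, *lutG* is not transcribed.
So LutG is not produced.
Quinate is absent, so MorF is inactive.
Required activator MorF is absent, so *torW* is not transcribed.
So TorW is not produced.
No activator is available at the *holH* promoter, so *holH* is not transcribed.
So HolH is not produced.
With no repressor bound, *sovX* is transcribed.
So SovX is produced and active.
No repressor is bound and SovX is active, so *nolL* is transcribed.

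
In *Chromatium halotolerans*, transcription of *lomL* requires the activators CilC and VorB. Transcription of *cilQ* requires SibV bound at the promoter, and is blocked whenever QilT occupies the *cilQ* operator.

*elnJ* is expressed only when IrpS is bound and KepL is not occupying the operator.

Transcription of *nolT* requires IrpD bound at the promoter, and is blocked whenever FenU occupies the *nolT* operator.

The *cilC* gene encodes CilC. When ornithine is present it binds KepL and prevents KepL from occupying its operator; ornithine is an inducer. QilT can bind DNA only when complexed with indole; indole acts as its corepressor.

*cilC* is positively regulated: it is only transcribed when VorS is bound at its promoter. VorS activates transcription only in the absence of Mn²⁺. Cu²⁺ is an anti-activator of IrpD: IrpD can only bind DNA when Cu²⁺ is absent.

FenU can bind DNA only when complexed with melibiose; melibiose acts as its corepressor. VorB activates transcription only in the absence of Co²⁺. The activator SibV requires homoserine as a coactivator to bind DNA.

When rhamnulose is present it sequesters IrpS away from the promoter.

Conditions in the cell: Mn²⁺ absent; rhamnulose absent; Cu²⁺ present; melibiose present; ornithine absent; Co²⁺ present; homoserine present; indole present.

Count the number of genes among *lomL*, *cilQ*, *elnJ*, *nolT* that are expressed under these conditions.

Mn²⁺ is absent, so VorS is active.
No repressor is bound and VorS is active, so *cilC* is transcribed.
So CilC is produced and active.
Co²⁺ is present, so VorB is inactive.
Required activator VorB is absent, so *lomL* is not transcribed.
→ *lomL* is OFF.
Indole is present, so QilT is active.
Homoserine is present, so SibV is active.
With repressor QilT bound, *cilQ* is not transcribed.
→ *cilQ* is OFF.
Ornithine is absent, so KepL is active.
Rhamnulose is absent, so IrpS is active.
With repressor KepL bound, *elnJ* is not transcribed.
→ *elnJ* is OFF.
Cu²⁺ is present, so IrpD is inactive.
Melibiose is present, so FenU is active.
With repressor FenU bound, *nolT* is not transcribed.
→ *nolT* is OFF.
0 of the 4 genes are transcribed.

0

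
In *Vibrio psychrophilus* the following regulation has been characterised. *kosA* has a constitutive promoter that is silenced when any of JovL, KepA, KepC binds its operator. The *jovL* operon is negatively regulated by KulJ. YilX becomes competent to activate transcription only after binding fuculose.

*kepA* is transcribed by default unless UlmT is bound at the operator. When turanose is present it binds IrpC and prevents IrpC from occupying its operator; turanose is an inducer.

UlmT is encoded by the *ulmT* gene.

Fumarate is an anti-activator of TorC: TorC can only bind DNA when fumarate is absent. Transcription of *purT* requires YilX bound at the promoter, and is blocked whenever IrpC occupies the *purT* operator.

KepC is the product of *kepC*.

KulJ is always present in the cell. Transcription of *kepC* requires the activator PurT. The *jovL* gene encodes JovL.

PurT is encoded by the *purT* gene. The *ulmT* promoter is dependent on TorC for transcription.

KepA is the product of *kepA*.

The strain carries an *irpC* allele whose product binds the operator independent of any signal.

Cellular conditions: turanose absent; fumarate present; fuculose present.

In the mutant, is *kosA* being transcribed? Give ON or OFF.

KulJ is produced constitutively and is active.
With repressor KulJ bound, *jovL* is not transcribed.
So JovL is not produced.
Fumarate is present, so TorC is inactive.
Required activator TorC is absent, so *ulmT* is not transcribed.
So UlmT is not produced.
With no repressor bound, *kepA* is transcribed.
So KepA is produced and active.
IrpC is constitutively active in this strain.
Fuculose is present, so YilX is active.
With repressor IrpC bound, *purT* is not transcribed.
So PurT is not produced.
Required activator PurT is absent, so *kepC* is not transcribed.
So KepC is not produced.
With repressor KepA bound, *kosA* is not transcribed.

OFF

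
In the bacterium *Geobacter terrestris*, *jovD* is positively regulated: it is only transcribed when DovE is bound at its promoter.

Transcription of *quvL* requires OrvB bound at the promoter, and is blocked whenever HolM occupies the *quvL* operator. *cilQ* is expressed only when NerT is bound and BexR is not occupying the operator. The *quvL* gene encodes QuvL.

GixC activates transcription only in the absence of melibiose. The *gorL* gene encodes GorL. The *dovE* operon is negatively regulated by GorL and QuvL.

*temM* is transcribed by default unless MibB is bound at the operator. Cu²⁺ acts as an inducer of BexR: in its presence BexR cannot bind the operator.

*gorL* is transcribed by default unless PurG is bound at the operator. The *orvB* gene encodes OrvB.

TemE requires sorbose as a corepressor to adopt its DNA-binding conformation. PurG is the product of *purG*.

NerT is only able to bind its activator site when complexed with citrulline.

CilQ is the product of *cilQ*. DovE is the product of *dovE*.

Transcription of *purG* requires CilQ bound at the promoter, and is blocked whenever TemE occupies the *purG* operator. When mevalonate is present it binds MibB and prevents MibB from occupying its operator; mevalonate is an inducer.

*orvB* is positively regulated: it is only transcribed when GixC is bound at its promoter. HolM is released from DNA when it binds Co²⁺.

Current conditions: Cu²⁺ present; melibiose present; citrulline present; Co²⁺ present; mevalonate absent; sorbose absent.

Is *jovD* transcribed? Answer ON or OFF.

Citrulline is present, so NerT is active.
Cu²⁺ is present, so BexR is inactive.
No repressor is bound and NerT is active, so *cilQ* is transcribed.
So CilQ is produced and active.
Sorbose is absent, so TemE is inactive.
No repressor is bound and CilQ is active, so *purG* is transcribed.
So PurG is produced and active.
With repressor PurG bound, *gorL* is not transcribed.
So GorL is not produced.
Co²⁺ is present, so HolM is inactive.
Melibiose is present, so GixC is inactive.
Required activator GixC is absent, so *orvB* is not transcribed.
So OrvB is not produced.
Required activator OrvB is absent, so *quvL* is not transcribed.
So QuvL is not produced.
With no repressor bound, *dovE* is transcribed.
So DovE is produced and active.
No repressor is bound and DovE is active, so *jovD* is transcribed.

ON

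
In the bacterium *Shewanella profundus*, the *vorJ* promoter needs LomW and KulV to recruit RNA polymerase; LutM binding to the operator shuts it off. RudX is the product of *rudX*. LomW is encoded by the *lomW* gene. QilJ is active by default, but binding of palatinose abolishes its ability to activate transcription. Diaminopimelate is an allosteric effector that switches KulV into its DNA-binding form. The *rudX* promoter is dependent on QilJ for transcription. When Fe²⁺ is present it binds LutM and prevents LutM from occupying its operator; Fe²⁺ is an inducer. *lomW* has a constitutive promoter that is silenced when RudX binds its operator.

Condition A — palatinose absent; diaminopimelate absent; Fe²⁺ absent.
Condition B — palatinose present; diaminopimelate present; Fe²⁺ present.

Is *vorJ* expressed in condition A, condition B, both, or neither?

Condition A:
Palatinose is absent, so QilJ is active.
No repressor is bound and QilJ is active, so *rudX* is transcribed.
So RudX is produced and active.
With repressor RudX bound, *lomW* is not transcribed.
So LomW is not produced.
Diaminopimelate is absent, so KulV is inactive.
Fe²⁺ is absent, so LutM is active.
With repressor LutM bound, *vorJ* is not transcribed.
→ *vorJ* is OFF in A.
Condition B:
Palatinose is present, so QilJ is inactive.
Required activator QilJ is absent, so *rudX* is not transcribed.
So RudX is not produced.
With no repressor bound, *lomW* is transcribed.
So LomW is produced and active.
Diaminopimelate is present, so KulV is active.
Fe²⁺ is present, so LutM is inactive.
No repressor is bound and LomW and KulV are active, so *vorJ* is transcribed.
→ *vorJ* is ON in B.

B only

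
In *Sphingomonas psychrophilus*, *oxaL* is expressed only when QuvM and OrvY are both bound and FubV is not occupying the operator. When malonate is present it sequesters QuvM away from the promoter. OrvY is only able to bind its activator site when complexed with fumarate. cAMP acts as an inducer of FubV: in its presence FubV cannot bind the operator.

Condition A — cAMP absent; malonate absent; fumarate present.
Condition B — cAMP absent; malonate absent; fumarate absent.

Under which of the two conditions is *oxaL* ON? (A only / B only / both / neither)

neither

Condition A:
cAMP is absent, so FubV is active.
Malonate is absent, so QuvM is active.
Fumarate is present, so OrvY is active.
With repressor FubV bound, *oxaL* is not transcribed.
→ *oxaL* is OFF in A.
Condition B:
cAMP is absent, so FubV is active.
Malonate is absent, so QuvM is active.
Fumarate is absent, so OrvY is inactive.
With repressor FubV bound, *oxaL* is not transcribed.
→ *oxaL* is OFF in B.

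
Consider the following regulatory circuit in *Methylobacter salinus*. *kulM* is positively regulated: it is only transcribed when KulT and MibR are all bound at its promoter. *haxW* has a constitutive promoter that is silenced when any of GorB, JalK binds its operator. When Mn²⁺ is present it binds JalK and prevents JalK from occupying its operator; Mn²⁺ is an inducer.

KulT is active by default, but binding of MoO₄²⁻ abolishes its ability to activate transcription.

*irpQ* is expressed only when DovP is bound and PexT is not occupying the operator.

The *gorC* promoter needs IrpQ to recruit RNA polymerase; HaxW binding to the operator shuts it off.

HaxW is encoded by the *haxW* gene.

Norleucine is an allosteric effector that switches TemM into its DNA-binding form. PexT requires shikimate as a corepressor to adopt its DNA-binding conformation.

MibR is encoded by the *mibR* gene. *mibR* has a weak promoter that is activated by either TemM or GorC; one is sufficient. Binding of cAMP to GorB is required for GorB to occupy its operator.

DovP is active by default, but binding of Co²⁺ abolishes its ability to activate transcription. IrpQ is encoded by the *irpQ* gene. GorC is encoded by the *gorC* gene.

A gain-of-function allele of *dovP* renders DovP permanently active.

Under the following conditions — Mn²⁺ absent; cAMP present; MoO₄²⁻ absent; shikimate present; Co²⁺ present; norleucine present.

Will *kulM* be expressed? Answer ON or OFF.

MoO₄²⁻ is absent, so KulT is active.
Norleucine is present, so TemM is active.
cAMP is present, so GorB is active.
Mn²⁺ is absent, so JalK is active.
With repressor GorB bound, *haxW* is not transcribed.
So HaxW is not produced.
DovP is constitutively active in this strain.
Shikimate is present, so PexT is active.
With repressor PexT bound, *irpQ* is not transcribed.
So IrpQ is not produced.
Required activator IrpQ is absent, so *gorC* is not transcribed.
So GorC is not produced.
Activator TemM is present, so *mibR* is transcribed.
So MibR is produced and active.
No repressor is bound and KulT and MibR are active, so *kulM* is transcribed.

ON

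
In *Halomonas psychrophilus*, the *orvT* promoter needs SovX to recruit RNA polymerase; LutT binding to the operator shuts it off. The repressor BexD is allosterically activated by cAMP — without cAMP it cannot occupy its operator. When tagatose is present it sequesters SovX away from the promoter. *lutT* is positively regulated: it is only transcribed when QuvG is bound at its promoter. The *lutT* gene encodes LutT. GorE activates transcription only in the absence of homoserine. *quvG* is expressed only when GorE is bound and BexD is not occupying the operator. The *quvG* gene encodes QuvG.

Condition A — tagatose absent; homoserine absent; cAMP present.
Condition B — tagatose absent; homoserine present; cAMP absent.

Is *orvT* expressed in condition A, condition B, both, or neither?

Condition A:
Tagatose is absent, so SovX is active.
Homoserine is absent, so GorE is active.
cAMP is present, so BexD is active.
With repressor BexD bound, *quvG* is not transcribed.
So QuvG is not produced.
Required activator QuvG is absent, so *lutT* is not transcribed.
So LutT is not produced.
No repressor is bound and SovX is active, so *orvT* is transcribed.
→ *orvT* is ON in A.
Condition B:
Tagatose is absent, so SovX is active.
Homoserine is present, so GorE is inactive.
cAMP is absent, so BexD is inactive.
Required activator GorE is absent, so *quvG* is not transcribed.
So QuvG is not produced.
Required activator QuvG is absent, so *lutT* is not transcribed.
So LutT is not produced.
No repressor is bound and SovX is active, so *orvT* is transcribed.
→ *orvT* is ON in B.

both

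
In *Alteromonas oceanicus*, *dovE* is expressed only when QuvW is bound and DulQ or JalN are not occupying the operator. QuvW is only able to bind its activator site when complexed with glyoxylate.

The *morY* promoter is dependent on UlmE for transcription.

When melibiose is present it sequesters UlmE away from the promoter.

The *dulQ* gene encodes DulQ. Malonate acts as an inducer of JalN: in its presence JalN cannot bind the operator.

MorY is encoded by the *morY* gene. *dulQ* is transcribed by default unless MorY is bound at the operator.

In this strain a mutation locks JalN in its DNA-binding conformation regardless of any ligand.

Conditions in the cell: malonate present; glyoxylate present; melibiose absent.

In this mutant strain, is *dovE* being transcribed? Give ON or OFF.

OFF

Melibiose is absent, so UlmE is active.
No repressor is bound and UlmE is active, so *morY* is transcribed.
So MorY is produced and active.
With repressor MorY bound, *dulQ* is not transcribed.
So DulQ is not produced.
Glyoxylate is present, so QuvW is active.
JalN is constitutively active in this strain.
With repressor JalN bound, *dovE* is not transcribed.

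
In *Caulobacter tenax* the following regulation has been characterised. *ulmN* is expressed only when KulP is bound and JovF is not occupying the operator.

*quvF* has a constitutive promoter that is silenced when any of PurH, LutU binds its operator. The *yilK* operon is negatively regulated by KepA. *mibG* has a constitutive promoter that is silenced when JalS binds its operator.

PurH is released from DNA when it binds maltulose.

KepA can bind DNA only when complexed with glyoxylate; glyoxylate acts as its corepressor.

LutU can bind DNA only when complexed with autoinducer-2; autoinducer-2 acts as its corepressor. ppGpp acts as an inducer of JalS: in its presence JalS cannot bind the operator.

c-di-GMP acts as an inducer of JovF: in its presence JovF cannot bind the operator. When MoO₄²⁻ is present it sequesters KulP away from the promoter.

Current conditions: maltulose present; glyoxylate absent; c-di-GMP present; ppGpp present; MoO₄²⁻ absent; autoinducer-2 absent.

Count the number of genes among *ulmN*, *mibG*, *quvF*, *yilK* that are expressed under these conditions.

4

MoO₄²⁻ is absent, so KulP is active.
c-di-GMP is present, so JovF is inactive.
No repressor is bound and KulP is active, so *ulmN* is transcribed.
→ *ulmN* is ON.
ppGpp is present, so JalS is inactive.
With no repressor bound, *mibG* is transcribed.
→ *mibG* is ON.
Maltulose is present, so PurH is inactive.
Autoinducer-2 is absent, so LutU is inactive.
With no repressor bound, *quvF* is transcribed.
→ *quvF* is ON.
Glyoxylate is absent, so KepA is inactive.
With no repressor bound, *yilK* is transcribed.
→ *yilK* is ON.
4 of the 4 genes are transcribed.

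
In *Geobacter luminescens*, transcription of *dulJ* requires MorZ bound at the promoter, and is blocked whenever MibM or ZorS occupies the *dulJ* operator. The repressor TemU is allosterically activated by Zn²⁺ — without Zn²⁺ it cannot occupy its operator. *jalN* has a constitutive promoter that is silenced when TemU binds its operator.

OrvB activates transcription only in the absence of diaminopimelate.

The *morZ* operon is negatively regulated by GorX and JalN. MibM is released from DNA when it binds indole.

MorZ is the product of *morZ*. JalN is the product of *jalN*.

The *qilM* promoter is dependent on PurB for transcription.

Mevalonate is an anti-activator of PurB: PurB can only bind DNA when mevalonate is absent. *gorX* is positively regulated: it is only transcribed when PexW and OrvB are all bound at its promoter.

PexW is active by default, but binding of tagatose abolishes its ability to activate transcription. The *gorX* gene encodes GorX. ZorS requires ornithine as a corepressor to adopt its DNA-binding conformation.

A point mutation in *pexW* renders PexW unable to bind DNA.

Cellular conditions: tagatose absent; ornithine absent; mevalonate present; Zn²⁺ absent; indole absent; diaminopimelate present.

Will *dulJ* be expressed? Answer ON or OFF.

OFF

Indole is absent, so MibM is active.
Ornithine is absent, so ZorS is inactive.
PexW is non-functional in this strain, so it has no effect.
Diaminopimelate is present, so OrvB is inactive.
Required activator PexW is absent, so *gorX* is not transcribed.
So GorX is not produced.
Zn²⁺ is absent, so TemU is inactive.
With no repressor bound, *jalN* is transcribed.
So JalN is produced and active.
With repressor JalN bound, *morZ* is not transcribed.
So MorZ is not produced.
With repressor MibM bound, *dulJ* is not transcribed.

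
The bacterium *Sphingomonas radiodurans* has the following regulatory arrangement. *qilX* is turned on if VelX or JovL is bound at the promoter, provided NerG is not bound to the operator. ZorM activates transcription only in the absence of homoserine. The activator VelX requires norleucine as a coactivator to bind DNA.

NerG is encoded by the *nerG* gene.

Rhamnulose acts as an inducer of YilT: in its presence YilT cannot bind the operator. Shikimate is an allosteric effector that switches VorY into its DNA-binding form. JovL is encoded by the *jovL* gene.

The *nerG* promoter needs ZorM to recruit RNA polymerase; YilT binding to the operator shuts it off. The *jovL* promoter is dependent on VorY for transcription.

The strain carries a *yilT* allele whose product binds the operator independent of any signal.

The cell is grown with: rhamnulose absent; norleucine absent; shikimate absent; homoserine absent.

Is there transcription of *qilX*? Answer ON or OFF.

Norleucine is absent, so VelX is inactive.
Homoserine is absent, so ZorM is active.
YilT is constitutively active in this strain.
With repressor YilT bound, *nerG* is not transcribed.
So NerG is not produced.
Shikimate is absent, so VorY is inactive.
Required activator VorY is absent, so *jovL* is not transcribed.
So JovL is not produced.
No activator is available at the *qilX* promoter, so *qilX* is not transcribed.

OFF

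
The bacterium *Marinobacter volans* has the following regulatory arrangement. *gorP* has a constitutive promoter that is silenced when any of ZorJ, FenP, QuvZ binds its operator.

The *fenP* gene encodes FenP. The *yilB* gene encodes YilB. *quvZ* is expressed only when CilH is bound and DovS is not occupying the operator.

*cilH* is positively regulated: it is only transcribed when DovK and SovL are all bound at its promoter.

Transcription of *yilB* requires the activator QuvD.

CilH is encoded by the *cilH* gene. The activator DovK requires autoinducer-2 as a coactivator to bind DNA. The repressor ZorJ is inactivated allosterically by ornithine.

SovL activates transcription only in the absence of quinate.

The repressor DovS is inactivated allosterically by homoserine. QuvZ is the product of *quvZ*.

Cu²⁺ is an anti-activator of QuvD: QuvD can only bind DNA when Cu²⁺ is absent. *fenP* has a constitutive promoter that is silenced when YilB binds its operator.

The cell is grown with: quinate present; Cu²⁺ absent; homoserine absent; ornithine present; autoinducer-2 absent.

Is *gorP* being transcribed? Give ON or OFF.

Ornithine is present, so ZorJ is inactive.
Cu²⁺ is absent, so QuvD is active.
No repressor is bound and QuvD is active, so *yilB* is transcribed.
So YilB is produced and active.
With repressor YilB bound, *fenP* is not transcribed.
So FenP is not produced.
Homoserine is absent, so DovS is active.
Autoinducer-2 is absent, so DovK is inactive.
Quinate is present, so SovL is inactive.
Required activator DovK is absent, so *cilH* is not transcribed.
So CilH is not produced.
With repressor DovS bound, *quvZ* is not transcribed.
So QuvZ is not produced.
With no repressor bound, *gorP* is transcribed.

ON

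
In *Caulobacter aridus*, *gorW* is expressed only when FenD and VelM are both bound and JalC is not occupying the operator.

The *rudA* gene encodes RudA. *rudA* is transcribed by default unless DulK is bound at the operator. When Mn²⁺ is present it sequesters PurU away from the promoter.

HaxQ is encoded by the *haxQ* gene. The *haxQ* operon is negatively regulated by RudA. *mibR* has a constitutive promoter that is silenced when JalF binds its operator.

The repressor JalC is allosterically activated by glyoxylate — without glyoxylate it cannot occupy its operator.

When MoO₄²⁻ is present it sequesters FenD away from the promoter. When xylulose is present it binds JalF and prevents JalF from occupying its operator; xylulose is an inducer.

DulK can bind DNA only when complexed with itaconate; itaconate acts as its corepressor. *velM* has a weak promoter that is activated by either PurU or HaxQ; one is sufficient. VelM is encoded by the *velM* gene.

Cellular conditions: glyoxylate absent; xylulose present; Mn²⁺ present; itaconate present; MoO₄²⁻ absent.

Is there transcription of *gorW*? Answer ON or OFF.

ON

MoO₄²⁻ is absent, so FenD is active.
Glyoxylate is absent, so JalC is inactive.
Mn²⁺ is present, so PurU is inactive.
Itaconate is present, so DulK is active.
With repressor DulK bound, *rudA* is not transcribed.
So RudA is not produced.
With no repressor bound, *haxQ* is transcribed.
So HaxQ is produced and active.
Activator HaxQ is present, so *velM* is transcribed.
So VelM is produced and active.
No repressor is bound and FenD and VelM are active, so *gorW* is transcribed.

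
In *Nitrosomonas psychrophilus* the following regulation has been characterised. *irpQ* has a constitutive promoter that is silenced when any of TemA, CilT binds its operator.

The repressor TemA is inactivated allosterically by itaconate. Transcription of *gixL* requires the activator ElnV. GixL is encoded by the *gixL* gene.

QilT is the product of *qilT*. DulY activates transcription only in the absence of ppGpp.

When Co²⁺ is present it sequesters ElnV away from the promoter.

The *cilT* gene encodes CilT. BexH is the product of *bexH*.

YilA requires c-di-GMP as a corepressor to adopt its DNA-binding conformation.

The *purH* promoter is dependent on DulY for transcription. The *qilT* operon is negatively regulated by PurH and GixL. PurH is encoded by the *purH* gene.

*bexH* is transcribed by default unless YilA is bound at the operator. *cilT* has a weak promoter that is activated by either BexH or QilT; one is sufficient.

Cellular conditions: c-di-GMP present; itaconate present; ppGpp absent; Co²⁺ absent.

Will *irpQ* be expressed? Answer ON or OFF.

Itaconate is present, so TemA is inactive.
c-di-GMP is present, so YilA is active.
With repressor YilA bound, *bexH* is not transcribed.
So BexH is not produced.
ppGpp is absent, so DulY is active.
No repressor is bound and DulY is active, so *purH* is transcribed.
So PurH is produced and active.
Co²⁺ is absent, so ElnV is active.
No repressor is bound and ElnV is active, so *gixL* is transcribed.
So GixL is produced and active.
With repressor PurH bound, *qilT* is not transcribed.
So QilT is not produced.
No activator is available at the *cilT* promoter, so *cilT* is not transcribed.
So CilT is not produced.
With no repressor bound, *irpQ* is transcribed.

ON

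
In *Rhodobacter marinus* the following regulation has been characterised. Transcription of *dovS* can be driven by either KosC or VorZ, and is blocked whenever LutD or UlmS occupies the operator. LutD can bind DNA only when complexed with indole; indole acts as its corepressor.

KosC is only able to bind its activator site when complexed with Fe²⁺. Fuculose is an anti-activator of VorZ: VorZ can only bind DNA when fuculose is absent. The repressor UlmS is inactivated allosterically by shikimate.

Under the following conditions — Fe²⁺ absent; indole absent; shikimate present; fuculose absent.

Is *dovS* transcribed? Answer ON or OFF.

Fe²⁺ is absent, so KosC is inactive.
Fuculose is absent, so VorZ is active.
Indole is absent, so LutD is inactive.
Shikimate is present, so UlmS is inactive.
Activator VorZ is present, so *dovS* is transcribed.

ON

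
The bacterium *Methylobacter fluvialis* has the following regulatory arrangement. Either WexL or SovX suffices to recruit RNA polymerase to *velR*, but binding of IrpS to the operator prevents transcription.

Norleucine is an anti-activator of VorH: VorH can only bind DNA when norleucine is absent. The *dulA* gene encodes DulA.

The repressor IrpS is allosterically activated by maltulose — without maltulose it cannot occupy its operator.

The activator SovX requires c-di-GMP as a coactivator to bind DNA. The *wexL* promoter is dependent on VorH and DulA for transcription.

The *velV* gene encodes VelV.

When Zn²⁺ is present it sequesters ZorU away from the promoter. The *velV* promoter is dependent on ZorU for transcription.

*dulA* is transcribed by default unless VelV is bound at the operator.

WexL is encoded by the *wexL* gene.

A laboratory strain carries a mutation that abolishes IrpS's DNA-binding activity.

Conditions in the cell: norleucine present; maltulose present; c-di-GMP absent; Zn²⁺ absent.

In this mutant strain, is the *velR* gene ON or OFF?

OFF

IrpS is non-functional in this strain, so it has no effect.
Norleucine is present, so VorH is inactive.
Zn²⁺ is absent, so ZorU is active.
No repressor is bound and ZorU is active, so *velV* is transcribed.
So VelV is produced and active.
With repressor VelV bound, *dulA* is not transcribed.
So DulA is not produced.
Required activator VorH is absent, so *wexL* is not transcribed.
So WexL is not produced.
c-di-GMP is absent, so SovX is inactive.
No activator is available at the *velR* promoter, so *velR* is not transcribed.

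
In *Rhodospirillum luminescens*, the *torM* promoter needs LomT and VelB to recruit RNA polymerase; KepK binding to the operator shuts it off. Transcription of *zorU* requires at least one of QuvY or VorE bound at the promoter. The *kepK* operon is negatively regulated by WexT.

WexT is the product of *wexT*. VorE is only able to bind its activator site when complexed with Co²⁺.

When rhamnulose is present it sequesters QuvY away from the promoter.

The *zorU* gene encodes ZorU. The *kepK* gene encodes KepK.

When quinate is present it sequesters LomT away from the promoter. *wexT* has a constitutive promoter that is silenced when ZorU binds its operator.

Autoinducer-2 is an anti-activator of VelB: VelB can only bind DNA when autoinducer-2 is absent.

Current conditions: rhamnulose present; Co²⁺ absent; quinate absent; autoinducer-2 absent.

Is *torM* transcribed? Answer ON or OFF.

Rhamnulose is present, so QuvY is inactive.
Co²⁺ is absent, so VorE is inactive.
No activator is available at the *zorU* promoter, so *zorU* is not transcribed.
So ZorU is not produced.
With no repressor bound, *wexT* is transcribed.
So WexT is produced and active.
With repressor WexT bound, *kepK* is not transcribed.
So KepK is not produced.
Quinate is absent, so LomT is active.
Autoinducer-2 is absent, so VelB is active.
No repressor is bound and LomT and VelB are active, so *torM* is transcribed.

ON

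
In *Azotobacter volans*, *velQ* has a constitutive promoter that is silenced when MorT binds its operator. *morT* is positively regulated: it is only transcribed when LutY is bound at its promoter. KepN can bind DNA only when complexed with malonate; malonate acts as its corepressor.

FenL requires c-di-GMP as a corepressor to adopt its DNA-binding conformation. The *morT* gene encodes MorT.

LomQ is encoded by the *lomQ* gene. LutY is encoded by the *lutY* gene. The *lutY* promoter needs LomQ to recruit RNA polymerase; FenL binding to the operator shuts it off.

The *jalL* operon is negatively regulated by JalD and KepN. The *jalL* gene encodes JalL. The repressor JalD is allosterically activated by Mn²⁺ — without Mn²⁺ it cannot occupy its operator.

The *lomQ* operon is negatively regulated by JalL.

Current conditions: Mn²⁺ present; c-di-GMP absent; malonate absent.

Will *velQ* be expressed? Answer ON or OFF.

OFF

Mn²⁺ is present, so JalD is active.
Malonate is absent, so KepN is inactive.
With repressor JalD bound, *jalL* is not transcribed.
So JalL is not produced.
With no repressor bound, *lomQ* is transcribed.
So LomQ is produced and active.
c-di-GMP is absent, so FenL is inactive.
No repressor is bound and LomQ is active, so *lutY* is transcribed.
So LutY is produced and active.
No repressor is bound and LutY is active, so *morT* is transcribed.
So MorT is produced and active.
With repressor MorT bound, *velQ* is not transcribed.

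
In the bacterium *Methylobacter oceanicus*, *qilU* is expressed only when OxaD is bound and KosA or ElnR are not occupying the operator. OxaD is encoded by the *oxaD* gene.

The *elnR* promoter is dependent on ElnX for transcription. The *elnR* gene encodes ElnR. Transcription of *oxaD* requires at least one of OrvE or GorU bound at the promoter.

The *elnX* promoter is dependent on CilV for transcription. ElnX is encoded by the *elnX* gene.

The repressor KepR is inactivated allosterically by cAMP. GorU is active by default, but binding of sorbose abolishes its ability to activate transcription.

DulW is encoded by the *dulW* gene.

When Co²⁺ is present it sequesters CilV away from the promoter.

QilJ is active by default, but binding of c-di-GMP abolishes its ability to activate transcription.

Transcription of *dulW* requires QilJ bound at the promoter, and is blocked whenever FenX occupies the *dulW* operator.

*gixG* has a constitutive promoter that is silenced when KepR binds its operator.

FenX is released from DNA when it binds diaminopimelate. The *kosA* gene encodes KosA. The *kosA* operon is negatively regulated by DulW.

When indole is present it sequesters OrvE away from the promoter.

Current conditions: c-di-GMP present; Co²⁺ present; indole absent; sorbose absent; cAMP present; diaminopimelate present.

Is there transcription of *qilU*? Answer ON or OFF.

Indole is absent, so OrvE is active.
Sorbose is absent, so GorU is active.
Activator OrvE is present, so *oxaD* is transcribed.
So OxaD is produced and active.
c-di-GMP is present, so QilJ is inactive.
Diaminopimelate is present, so FenX is inactive.
Required activator QilJ is absent, so *dulW* is not transcribed.
So DulW is not produced.
With no repressor bound, *kosA* is transcribed.
So KosA is produced and active.
Co²⁺ is present, so CilV is inactive.
Required activator CilV is absent, so *elnX* is not transcribed.
So ElnX is not produced.
Required activator ElnX is absent, so *elnR* is not transcribed.
So ElnR is not produced.
With repressor KosA bound, *qilU* is not transcribed.

OFF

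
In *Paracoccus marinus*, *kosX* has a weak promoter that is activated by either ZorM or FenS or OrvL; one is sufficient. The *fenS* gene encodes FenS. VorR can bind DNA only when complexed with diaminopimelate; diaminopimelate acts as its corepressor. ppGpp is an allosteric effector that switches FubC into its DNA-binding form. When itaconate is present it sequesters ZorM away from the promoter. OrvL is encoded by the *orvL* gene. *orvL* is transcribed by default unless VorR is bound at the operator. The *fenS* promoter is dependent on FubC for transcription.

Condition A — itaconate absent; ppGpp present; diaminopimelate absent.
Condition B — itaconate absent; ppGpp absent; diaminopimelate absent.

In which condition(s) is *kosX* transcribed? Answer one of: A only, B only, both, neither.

both

Condition A:
Itaconate is absent, so ZorM is active.
ppGpp is present, so FubC is active.
No repressor is bound and FubC is active, so *fenS* is transcribed.
So FenS is produced and active.
Diaminopimelate is absent, so VorR is inactive.
With no repressor bound, *orvL* is transcribed.
So OrvL is produced and active.
Activator ZorM is present, so *kosX* is transcribed.
→ *kosX* is ON in A.
Condition B:
Itaconate is absent, so ZorM is active.
ppGpp is absent, so FubC is inactive.
Required activator FubC is absent, so *fenS* is not transcribed.
So FenS is not produced.
Diaminopimelate is absent, so VorR is inactive.
With no repressor bound, *orvL* is transcribed.
So OrvL is produced and active.
Activator ZorM is present, so *kosX* is transcribed.
→ *kosX* is ON in B.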